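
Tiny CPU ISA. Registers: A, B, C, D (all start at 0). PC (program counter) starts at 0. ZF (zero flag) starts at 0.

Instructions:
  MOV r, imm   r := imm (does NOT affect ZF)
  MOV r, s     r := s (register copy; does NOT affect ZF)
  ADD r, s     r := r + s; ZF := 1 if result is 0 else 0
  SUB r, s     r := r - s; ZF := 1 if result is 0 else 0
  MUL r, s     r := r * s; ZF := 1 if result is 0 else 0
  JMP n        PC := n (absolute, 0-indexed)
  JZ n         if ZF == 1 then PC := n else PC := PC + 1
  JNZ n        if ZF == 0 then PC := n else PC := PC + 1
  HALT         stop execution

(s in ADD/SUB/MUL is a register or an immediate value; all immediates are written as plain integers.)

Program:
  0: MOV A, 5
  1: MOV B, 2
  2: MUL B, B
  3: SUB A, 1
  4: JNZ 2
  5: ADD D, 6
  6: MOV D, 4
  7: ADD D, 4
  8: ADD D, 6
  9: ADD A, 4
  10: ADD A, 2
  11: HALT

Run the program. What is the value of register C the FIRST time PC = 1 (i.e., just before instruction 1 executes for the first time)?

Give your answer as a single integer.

Step 1: PC=0 exec 'MOV A, 5'. After: A=5 B=0 C=0 D=0 ZF=0 PC=1
First time PC=1: C=0

0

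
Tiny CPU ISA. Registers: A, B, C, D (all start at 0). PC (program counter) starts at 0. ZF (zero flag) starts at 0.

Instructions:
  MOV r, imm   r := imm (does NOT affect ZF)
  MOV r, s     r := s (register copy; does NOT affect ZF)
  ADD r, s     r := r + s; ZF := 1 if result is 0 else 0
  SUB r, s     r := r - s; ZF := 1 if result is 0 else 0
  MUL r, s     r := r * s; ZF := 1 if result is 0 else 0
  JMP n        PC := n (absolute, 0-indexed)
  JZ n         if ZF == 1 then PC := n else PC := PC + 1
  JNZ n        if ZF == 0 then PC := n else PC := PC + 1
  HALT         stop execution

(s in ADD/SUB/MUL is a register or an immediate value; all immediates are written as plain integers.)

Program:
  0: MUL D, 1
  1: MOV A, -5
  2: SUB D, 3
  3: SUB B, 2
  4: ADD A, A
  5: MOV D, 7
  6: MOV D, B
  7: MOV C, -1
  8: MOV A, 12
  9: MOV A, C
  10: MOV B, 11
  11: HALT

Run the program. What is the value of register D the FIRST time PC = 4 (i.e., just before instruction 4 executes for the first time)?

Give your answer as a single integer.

Step 1: PC=0 exec 'MUL D, 1'. After: A=0 B=0 C=0 D=0 ZF=1 PC=1
Step 2: PC=1 exec 'MOV A, -5'. After: A=-5 B=0 C=0 D=0 ZF=1 PC=2
Step 3: PC=2 exec 'SUB D, 3'. After: A=-5 B=0 C=0 D=-3 ZF=0 PC=3
Step 4: PC=3 exec 'SUB B, 2'. After: A=-5 B=-2 C=0 D=-3 ZF=0 PC=4
First time PC=4: D=-3

-3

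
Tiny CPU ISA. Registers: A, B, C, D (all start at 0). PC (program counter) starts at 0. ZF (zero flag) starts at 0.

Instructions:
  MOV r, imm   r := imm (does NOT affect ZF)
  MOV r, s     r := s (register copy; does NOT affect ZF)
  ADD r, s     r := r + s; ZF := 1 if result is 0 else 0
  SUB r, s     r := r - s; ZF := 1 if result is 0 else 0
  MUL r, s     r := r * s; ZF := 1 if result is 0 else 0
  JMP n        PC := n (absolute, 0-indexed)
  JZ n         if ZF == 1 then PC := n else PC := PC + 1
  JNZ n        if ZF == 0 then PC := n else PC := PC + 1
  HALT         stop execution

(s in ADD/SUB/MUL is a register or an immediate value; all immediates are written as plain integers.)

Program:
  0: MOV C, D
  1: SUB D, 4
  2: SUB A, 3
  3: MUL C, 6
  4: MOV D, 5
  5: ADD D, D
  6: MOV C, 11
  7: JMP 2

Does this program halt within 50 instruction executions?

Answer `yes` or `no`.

Answer: no

Derivation:
Step 1: PC=0 exec 'MOV C, D'. After: A=0 B=0 C=0 D=0 ZF=0 PC=1
Step 2: PC=1 exec 'SUB D, 4'. After: A=0 B=0 C=0 D=-4 ZF=0 PC=2
Step 3: PC=2 exec 'SUB A, 3'. After: A=-3 B=0 C=0 D=-4 ZF=0 PC=3
Step 4: PC=3 exec 'MUL C, 6'. After: A=-3 B=0 C=0 D=-4 ZF=1 PC=4
Step 5: PC=4 exec 'MOV D, 5'. After: A=-3 B=0 C=0 D=5 ZF=1 PC=5
Step 6: PC=5 exec 'ADD D, D'. After: A=-3 B=0 C=0 D=10 ZF=0 PC=6
Step 7: PC=6 exec 'MOV C, 11'. After: A=-3 B=0 C=11 D=10 ZF=0 PC=7
Step 8: PC=7 exec 'JMP 2'. After: A=-3 B=0 C=11 D=10 ZF=0 PC=2
Step 9: PC=2 exec 'SUB A, 3'. After: A=-6 B=0 C=11 D=10 ZF=0 PC=3
Step 10: PC=3 exec 'MUL C, 6'. After: A=-6 B=0 C=66 D=10 ZF=0 PC=4
Step 11: PC=4 exec 'MOV D, 5'. After: A=-6 B=0 C=66 D=5 ZF=0 PC=5
Step 12: PC=5 exec 'ADD D, D'. After: A=-6 B=0 C=66 D=10 ZF=0 PC=6
Step 13: PC=6 exec 'MOV C, 11'. After: A=-6 B=0 C=11 D=10 ZF=0 PC=7
Step 14: PC=7 exec 'JMP 2'. After: A=-6 B=0 C=11 D=10 ZF=0 PC=2
Step 15: PC=2 exec 'SUB A, 3'. After: A=-9 B=0 C=11 D=10 ZF=0 PC=3
After 50 steps: not halted. PC revisits the same instructions with no path to HALT; will never halt.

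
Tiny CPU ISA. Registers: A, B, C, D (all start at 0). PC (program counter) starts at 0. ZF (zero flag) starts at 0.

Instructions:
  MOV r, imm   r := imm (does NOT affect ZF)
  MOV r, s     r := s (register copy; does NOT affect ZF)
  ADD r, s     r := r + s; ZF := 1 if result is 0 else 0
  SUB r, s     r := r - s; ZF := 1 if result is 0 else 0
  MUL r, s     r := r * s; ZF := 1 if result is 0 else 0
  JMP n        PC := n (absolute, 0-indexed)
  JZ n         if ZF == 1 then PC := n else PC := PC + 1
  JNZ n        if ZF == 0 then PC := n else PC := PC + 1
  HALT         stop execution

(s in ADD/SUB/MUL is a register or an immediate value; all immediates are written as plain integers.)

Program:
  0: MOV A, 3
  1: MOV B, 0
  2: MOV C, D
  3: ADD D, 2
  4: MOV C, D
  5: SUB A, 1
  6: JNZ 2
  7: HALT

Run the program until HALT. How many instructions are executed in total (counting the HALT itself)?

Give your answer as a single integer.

Answer: 18

Derivation:
Step 1: PC=0 exec 'MOV A, 3'. After: A=3 B=0 C=0 D=0 ZF=0 PC=1
Step 2: PC=1 exec 'MOV B, 0'. After: A=3 B=0 C=0 D=0 ZF=0 PC=2
Step 3: PC=2 exec 'MOV C, D'. After: A=3 B=0 C=0 D=0 ZF=0 PC=3
Step 4: PC=3 exec 'ADD D, 2'. After: A=3 B=0 C=0 D=2 ZF=0 PC=4
Step 5: PC=4 exec 'MOV C, D'. After: A=3 B=0 C=2 D=2 ZF=0 PC=5
Step 6: PC=5 exec 'SUB A, 1'. After: A=2 B=0 C=2 D=2 ZF=0 PC=6
Step 7: PC=6 exec 'JNZ 2'. After: A=2 B=0 C=2 D=2 ZF=0 PC=2
Step 8: PC=2 exec 'MOV C, D'. After: A=2 B=0 C=2 D=2 ZF=0 PC=3
Step 9: PC=3 exec 'ADD D, 2'. After: A=2 B=0 C=2 D=4 ZF=0 PC=4
Step 10: PC=4 exec 'MOV C, D'. After: A=2 B=0 C=4 D=4 ZF=0 PC=5
Step 11: PC=5 exec 'SUB A, 1'. After: A=1 B=0 C=4 D=4 ZF=0 PC=6
Step 12: PC=6 exec 'JNZ 2'. After: A=1 B=0 C=4 D=4 ZF=0 PC=2
Step 13: PC=2 exec 'MOV C, D'. After: A=1 B=0 C=4 D=4 ZF=0 PC=3
Step 14: PC=3 exec 'ADD D, 2'. After: A=1 B=0 C=4 D=6 ZF=0 PC=4
Step 15: PC=4 exec 'MOV C, D'. After: A=1 B=0 C=6 D=6 ZF=0 PC=5
Step 16: PC=5 exec 'SUB A, 1'. After: A=0 B=0 C=6 D=6 ZF=1 PC=6
Step 17: PC=6 exec 'JNZ 2'. After: A=0 B=0 C=6 D=6 ZF=1 PC=7
Step 18: PC=7 exec 'HALT'. After: A=0 B=0 C=6 D=6 ZF=1 PC=7 HALTED
Total instructions executed: 18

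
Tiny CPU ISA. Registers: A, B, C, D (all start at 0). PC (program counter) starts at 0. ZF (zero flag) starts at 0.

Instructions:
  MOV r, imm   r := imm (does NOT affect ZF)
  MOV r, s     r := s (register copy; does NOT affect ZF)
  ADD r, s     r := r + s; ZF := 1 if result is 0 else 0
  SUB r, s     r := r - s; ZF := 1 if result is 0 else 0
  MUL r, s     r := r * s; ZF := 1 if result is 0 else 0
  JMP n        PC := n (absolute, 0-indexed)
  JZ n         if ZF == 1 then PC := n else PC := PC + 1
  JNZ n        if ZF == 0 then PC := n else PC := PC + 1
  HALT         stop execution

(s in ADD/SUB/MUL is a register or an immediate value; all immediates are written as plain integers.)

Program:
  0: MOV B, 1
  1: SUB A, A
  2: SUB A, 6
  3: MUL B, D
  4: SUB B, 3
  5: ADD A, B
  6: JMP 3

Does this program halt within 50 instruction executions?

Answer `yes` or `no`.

Answer: no

Derivation:
Step 1: PC=0 exec 'MOV B, 1'. After: A=0 B=1 C=0 D=0 ZF=0 PC=1
Step 2: PC=1 exec 'SUB A, A'. After: A=0 B=1 C=0 D=0 ZF=1 PC=2
Step 3: PC=2 exec 'SUB A, 6'. After: A=-6 B=1 C=0 D=0 ZF=0 PC=3
Step 4: PC=3 exec 'MUL B, D'. After: A=-6 B=0 C=0 D=0 ZF=1 PC=4
Step 5: PC=4 exec 'SUB B, 3'. After: A=-6 B=-3 C=0 D=0 ZF=0 PC=5
Step 6: PC=5 exec 'ADD A, B'. After: A=-9 B=-3 C=0 D=0 ZF=0 PC=6
Step 7: PC=6 exec 'JMP 3'. After: A=-9 B=-3 C=0 D=0 ZF=0 PC=3
Step 8: PC=3 exec 'MUL B, D'. After: A=-9 B=0 C=0 D=0 ZF=1 PC=4
Step 9: PC=4 exec 'SUB B, 3'. After: A=-9 B=-3 C=0 D=0 ZF=0 PC=5
Step 10: PC=5 exec 'ADD A, B'. After: A=-12 B=-3 C=0 D=0 ZF=0 PC=6
Step 11: PC=6 exec 'JMP 3'. After: A=-12 B=-3 C=0 D=0 ZF=0 PC=3
Step 12: PC=3 exec 'MUL B, D'. After: A=-12 B=0 C=0 D=0 ZF=1 PC=4
Step 13: PC=4 exec 'SUB B, 3'. After: A=-12 B=-3 C=0 D=0 ZF=0 PC=5
Step 14: PC=5 exec 'ADD A, B'. After: A=-15 B=-3 C=0 D=0 ZF=0 PC=6
Step 15: PC=6 exec 'JMP 3'. After: A=-15 B=-3 C=0 D=0 ZF=0 PC=3
After 50 steps: not halted. PC revisits the same instructions with no path to HALT; will never halt.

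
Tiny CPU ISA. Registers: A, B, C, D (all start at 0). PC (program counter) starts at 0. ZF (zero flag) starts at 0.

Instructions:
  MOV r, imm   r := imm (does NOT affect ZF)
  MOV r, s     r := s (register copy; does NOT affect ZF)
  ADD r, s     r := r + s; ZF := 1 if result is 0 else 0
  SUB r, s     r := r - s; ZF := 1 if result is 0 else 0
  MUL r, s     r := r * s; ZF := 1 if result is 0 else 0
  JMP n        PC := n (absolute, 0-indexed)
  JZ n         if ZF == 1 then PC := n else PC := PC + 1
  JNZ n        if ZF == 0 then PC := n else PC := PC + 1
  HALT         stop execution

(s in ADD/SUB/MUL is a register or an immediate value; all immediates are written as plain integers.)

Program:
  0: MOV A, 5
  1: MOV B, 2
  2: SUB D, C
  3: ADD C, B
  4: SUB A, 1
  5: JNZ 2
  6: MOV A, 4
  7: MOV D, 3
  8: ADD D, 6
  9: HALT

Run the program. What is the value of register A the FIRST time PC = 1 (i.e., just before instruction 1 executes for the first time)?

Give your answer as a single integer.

Step 1: PC=0 exec 'MOV A, 5'. After: A=5 B=0 C=0 D=0 ZF=0 PC=1
First time PC=1: A=5

5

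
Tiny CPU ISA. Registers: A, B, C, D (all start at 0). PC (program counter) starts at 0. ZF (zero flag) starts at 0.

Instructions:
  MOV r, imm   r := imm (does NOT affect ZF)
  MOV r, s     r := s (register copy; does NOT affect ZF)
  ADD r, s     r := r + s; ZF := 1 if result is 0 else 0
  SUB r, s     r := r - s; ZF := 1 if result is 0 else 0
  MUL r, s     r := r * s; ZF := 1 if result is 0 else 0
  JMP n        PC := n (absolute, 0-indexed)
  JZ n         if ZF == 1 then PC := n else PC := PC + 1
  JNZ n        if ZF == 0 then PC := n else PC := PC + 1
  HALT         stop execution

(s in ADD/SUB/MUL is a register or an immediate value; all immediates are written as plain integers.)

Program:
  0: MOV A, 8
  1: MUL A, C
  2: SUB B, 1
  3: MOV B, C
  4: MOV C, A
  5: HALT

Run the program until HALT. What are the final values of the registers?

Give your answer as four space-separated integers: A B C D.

Answer: 0 0 0 0

Derivation:
Step 1: PC=0 exec 'MOV A, 8'. After: A=8 B=0 C=0 D=0 ZF=0 PC=1
Step 2: PC=1 exec 'MUL A, C'. After: A=0 B=0 C=0 D=0 ZF=1 PC=2
Step 3: PC=2 exec 'SUB B, 1'. After: A=0 B=-1 C=0 D=0 ZF=0 PC=3
Step 4: PC=3 exec 'MOV B, C'. After: A=0 B=0 C=0 D=0 ZF=0 PC=4
Step 5: PC=4 exec 'MOV C, A'. After: A=0 B=0 C=0 D=0 ZF=0 PC=5
Step 6: PC=5 exec 'HALT'. After: A=0 B=0 C=0 D=0 ZF=0 PC=5 HALTED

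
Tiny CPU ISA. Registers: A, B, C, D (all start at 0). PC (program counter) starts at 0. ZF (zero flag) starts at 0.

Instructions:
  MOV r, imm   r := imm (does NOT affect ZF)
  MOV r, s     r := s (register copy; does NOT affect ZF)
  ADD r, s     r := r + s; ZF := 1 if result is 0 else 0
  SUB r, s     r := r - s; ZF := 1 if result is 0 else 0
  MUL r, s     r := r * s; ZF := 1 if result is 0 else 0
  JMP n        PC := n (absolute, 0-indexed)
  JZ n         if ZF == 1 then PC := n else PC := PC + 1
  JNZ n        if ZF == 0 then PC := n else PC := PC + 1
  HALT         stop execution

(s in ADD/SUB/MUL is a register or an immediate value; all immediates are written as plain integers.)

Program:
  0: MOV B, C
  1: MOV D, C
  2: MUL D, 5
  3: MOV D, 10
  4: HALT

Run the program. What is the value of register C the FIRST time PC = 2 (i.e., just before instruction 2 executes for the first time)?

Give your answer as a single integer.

Step 1: PC=0 exec 'MOV B, C'. After: A=0 B=0 C=0 D=0 ZF=0 PC=1
Step 2: PC=1 exec 'MOV D, C'. After: A=0 B=0 C=0 D=0 ZF=0 PC=2
First time PC=2: C=0

0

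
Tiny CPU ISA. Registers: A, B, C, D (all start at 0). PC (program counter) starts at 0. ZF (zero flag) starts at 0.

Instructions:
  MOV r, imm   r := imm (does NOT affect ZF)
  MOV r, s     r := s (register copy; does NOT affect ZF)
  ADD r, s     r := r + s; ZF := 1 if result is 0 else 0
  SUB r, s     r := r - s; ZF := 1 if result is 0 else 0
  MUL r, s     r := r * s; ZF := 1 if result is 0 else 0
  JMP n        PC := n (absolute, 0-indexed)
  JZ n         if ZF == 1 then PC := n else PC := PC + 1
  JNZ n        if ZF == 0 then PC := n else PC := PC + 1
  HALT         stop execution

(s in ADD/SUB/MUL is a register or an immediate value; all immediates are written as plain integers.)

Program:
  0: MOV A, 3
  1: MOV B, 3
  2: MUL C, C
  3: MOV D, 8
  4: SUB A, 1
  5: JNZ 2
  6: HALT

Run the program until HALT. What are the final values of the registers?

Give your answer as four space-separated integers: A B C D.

Step 1: PC=0 exec 'MOV A, 3'. After: A=3 B=0 C=0 D=0 ZF=0 PC=1
Step 2: PC=1 exec 'MOV B, 3'. After: A=3 B=3 C=0 D=0 ZF=0 PC=2
Step 3: PC=2 exec 'MUL C, C'. After: A=3 B=3 C=0 D=0 ZF=1 PC=3
Step 4: PC=3 exec 'MOV D, 8'. After: A=3 B=3 C=0 D=8 ZF=1 PC=4
Step 5: PC=4 exec 'SUB A, 1'. After: A=2 B=3 C=0 D=8 ZF=0 PC=5
Step 6: PC=5 exec 'JNZ 2'. After: A=2 B=3 C=0 D=8 ZF=0 PC=2
Step 7: PC=2 exec 'MUL C, C'. After: A=2 B=3 C=0 D=8 ZF=1 PC=3
Step 8: PC=3 exec 'MOV D, 8'. After: A=2 B=3 C=0 D=8 ZF=1 PC=4
Step 9: PC=4 exec 'SUB A, 1'. After: A=1 B=3 C=0 D=8 ZF=0 PC=5
Step 10: PC=5 exec 'JNZ 2'. After: A=1 B=3 C=0 D=8 ZF=0 PC=2
Step 11: PC=2 exec 'MUL C, C'. After: A=1 B=3 C=0 D=8 ZF=1 PC=3
Step 12: PC=3 exec 'MOV D, 8'. After: A=1 B=3 C=0 D=8 ZF=1 PC=4
Step 13: PC=4 exec 'SUB A, 1'. After: A=0 B=3 C=0 D=8 ZF=1 PC=5
Step 14: PC=5 exec 'JNZ 2'. After: A=0 B=3 C=0 D=8 ZF=1 PC=6
Step 15: PC=6 exec 'HALT'. After: A=0 B=3 C=0 D=8 ZF=1 PC=6 HALTED

Answer: 0 3 0 8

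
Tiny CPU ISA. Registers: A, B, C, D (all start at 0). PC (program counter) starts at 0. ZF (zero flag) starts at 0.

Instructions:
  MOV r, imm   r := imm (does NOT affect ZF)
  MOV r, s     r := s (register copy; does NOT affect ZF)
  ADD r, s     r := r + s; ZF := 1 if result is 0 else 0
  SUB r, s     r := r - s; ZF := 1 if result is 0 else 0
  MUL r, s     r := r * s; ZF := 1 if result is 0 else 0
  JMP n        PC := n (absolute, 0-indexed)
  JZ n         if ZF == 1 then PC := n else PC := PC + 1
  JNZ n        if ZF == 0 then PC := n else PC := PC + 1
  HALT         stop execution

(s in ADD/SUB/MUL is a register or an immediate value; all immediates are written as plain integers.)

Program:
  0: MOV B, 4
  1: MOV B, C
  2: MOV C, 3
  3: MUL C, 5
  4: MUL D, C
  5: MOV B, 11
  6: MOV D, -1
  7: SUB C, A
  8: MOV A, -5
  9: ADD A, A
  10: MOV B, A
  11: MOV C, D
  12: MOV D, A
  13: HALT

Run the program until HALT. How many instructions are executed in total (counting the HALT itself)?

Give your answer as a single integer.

Answer: 14

Derivation:
Step 1: PC=0 exec 'MOV B, 4'. After: A=0 B=4 C=0 D=0 ZF=0 PC=1
Step 2: PC=1 exec 'MOV B, C'. After: A=0 B=0 C=0 D=0 ZF=0 PC=2
Step 3: PC=2 exec 'MOV C, 3'. After: A=0 B=0 C=3 D=0 ZF=0 PC=3
Step 4: PC=3 exec 'MUL C, 5'. After: A=0 B=0 C=15 D=0 ZF=0 PC=4
Step 5: PC=4 exec 'MUL D, C'. After: A=0 B=0 C=15 D=0 ZF=1 PC=5
Step 6: PC=5 exec 'MOV B, 11'. After: A=0 B=11 C=15 D=0 ZF=1 PC=6
Step 7: PC=6 exec 'MOV D, -1'. After: A=0 B=11 C=15 D=-1 ZF=1 PC=7
Step 8: PC=7 exec 'SUB C, A'. After: A=0 B=11 C=15 D=-1 ZF=0 PC=8
Step 9: PC=8 exec 'MOV A, -5'. After: A=-5 B=11 C=15 D=-1 ZF=0 PC=9
Step 10: PC=9 exec 'ADD A, A'. After: A=-10 B=11 C=15 D=-1 ZF=0 PC=10
Step 11: PC=10 exec 'MOV B, A'. After: A=-10 B=-10 C=15 D=-1 ZF=0 PC=11
Step 12: PC=11 exec 'MOV C, D'. After: A=-10 B=-10 C=-1 D=-1 ZF=0 PC=12
Step 13: PC=12 exec 'MOV D, A'. After: A=-10 B=-10 C=-1 D=-10 ZF=0 PC=13
Step 14: PC=13 exec 'HALT'. After: A=-10 B=-10 C=-1 D=-10 ZF=0 PC=13 HALTED
Total instructions executed: 14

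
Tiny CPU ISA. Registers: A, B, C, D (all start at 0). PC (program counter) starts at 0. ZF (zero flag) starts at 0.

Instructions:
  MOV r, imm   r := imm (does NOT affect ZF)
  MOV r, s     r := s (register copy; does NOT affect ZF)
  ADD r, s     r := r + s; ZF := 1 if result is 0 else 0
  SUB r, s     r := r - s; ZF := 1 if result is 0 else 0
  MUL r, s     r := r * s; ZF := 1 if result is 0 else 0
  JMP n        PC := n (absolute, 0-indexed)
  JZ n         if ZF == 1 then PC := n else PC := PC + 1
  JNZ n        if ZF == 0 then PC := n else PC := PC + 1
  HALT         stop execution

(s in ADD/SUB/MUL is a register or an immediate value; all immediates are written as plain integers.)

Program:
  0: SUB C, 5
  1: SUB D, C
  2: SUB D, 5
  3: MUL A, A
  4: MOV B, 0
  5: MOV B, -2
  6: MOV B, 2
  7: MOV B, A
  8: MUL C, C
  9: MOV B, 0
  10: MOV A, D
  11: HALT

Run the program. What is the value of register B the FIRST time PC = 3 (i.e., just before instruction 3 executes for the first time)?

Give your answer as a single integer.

Step 1: PC=0 exec 'SUB C, 5'. After: A=0 B=0 C=-5 D=0 ZF=0 PC=1
Step 2: PC=1 exec 'SUB D, C'. After: A=0 B=0 C=-5 D=5 ZF=0 PC=2
Step 3: PC=2 exec 'SUB D, 5'. After: A=0 B=0 C=-5 D=0 ZF=1 PC=3
First time PC=3: B=0

0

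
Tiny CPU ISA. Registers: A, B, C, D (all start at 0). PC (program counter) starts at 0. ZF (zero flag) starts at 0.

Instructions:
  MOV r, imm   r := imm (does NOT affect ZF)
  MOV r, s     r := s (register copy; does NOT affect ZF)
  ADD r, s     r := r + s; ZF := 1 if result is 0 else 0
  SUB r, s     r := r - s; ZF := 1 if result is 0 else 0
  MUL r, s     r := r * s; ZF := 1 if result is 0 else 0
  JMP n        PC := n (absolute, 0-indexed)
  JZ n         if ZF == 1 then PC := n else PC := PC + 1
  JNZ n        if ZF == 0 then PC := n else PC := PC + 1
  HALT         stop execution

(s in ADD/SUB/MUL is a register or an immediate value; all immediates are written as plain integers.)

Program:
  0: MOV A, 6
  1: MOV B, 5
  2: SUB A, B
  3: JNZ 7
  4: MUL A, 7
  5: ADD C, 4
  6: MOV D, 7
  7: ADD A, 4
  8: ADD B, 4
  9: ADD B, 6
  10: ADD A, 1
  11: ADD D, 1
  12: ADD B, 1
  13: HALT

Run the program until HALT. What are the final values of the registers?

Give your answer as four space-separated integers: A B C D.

Step 1: PC=0 exec 'MOV A, 6'. After: A=6 B=0 C=0 D=0 ZF=0 PC=1
Step 2: PC=1 exec 'MOV B, 5'. After: A=6 B=5 C=0 D=0 ZF=0 PC=2
Step 3: PC=2 exec 'SUB A, B'. After: A=1 B=5 C=0 D=0 ZF=0 PC=3
Step 4: PC=3 exec 'JNZ 7'. After: A=1 B=5 C=0 D=0 ZF=0 PC=7
Step 5: PC=7 exec 'ADD A, 4'. After: A=5 B=5 C=0 D=0 ZF=0 PC=8
Step 6: PC=8 exec 'ADD B, 4'. After: A=5 B=9 C=0 D=0 ZF=0 PC=9
Step 7: PC=9 exec 'ADD B, 6'. After: A=5 B=15 C=0 D=0 ZF=0 PC=10
Step 8: PC=10 exec 'ADD A, 1'. After: A=6 B=15 C=0 D=0 ZF=0 PC=11
Step 9: PC=11 exec 'ADD D, 1'. After: A=6 B=15 C=0 D=1 ZF=0 PC=12
Step 10: PC=12 exec 'ADD B, 1'. After: A=6 B=16 C=0 D=1 ZF=0 PC=13
Step 11: PC=13 exec 'HALT'. After: A=6 B=16 C=0 D=1 ZF=0 PC=13 HALTED

Answer: 6 16 0 1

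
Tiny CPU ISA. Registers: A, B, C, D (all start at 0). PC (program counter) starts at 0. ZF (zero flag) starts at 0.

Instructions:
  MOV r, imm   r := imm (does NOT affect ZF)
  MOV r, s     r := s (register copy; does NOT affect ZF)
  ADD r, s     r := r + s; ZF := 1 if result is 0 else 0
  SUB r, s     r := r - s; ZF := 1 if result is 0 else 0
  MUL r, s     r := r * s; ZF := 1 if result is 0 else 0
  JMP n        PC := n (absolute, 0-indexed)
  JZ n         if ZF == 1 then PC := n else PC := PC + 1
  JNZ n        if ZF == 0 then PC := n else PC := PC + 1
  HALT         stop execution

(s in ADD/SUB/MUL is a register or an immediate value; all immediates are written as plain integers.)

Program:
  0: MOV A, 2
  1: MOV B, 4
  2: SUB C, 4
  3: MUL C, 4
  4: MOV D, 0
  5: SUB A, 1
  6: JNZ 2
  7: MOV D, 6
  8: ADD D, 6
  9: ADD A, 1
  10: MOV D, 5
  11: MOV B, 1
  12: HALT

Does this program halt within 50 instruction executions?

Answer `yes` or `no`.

Step 1: PC=0 exec 'MOV A, 2'. After: A=2 B=0 C=0 D=0 ZF=0 PC=1
Step 2: PC=1 exec 'MOV B, 4'. After: A=2 B=4 C=0 D=0 ZF=0 PC=2
Step 3: PC=2 exec 'SUB C, 4'. After: A=2 B=4 C=-4 D=0 ZF=0 PC=3
Step 4: PC=3 exec 'MUL C, 4'. After: A=2 B=4 C=-16 D=0 ZF=0 PC=4
Step 5: PC=4 exec 'MOV D, 0'. After: A=2 B=4 C=-16 D=0 ZF=0 PC=5
Step 6: PC=5 exec 'SUB A, 1'. After: A=1 B=4 C=-16 D=0 ZF=0 PC=6
Step 7: PC=6 exec 'JNZ 2'. After: A=1 B=4 C=-16 D=0 ZF=0 PC=2
Step 8: PC=2 exec 'SUB C, 4'. After: A=1 B=4 C=-20 D=0 ZF=0 PC=3
Step 9: PC=3 exec 'MUL C, 4'. After: A=1 B=4 C=-80 D=0 ZF=0 PC=4
Step 10: PC=4 exec 'MOV D, 0'. After: A=1 B=4 C=-80 D=0 ZF=0 PC=5
Step 11: PC=5 exec 'SUB A, 1'. After: A=0 B=4 C=-80 D=0 ZF=1 PC=6
Step 12: PC=6 exec 'JNZ 2'. After: A=0 B=4 C=-80 D=0 ZF=1 PC=7
Step 13: PC=7 exec 'MOV D, 6'. After: A=0 B=4 C=-80 D=6 ZF=1 PC=8
Step 14: PC=8 exec 'ADD D, 6'. After: A=0 B=4 C=-80 D=12 ZF=0 PC=9
Step 15: PC=9 exec 'ADD A, 1'. After: A=1 B=4 C=-80 D=12 ZF=0 PC=10
Step 16: PC=10 exec 'MOV D, 5'. After: A=1 B=4 C=-80 D=5 ZF=0 PC=11
Step 17: PC=11 exec 'MOV B, 1'. After: A=1 B=1 C=-80 D=5 ZF=0 PC=12
Step 18: PC=12 exec 'HALT'. After: A=1 B=1 C=-80 D=5 ZF=0 PC=12 HALTED

Answer: yes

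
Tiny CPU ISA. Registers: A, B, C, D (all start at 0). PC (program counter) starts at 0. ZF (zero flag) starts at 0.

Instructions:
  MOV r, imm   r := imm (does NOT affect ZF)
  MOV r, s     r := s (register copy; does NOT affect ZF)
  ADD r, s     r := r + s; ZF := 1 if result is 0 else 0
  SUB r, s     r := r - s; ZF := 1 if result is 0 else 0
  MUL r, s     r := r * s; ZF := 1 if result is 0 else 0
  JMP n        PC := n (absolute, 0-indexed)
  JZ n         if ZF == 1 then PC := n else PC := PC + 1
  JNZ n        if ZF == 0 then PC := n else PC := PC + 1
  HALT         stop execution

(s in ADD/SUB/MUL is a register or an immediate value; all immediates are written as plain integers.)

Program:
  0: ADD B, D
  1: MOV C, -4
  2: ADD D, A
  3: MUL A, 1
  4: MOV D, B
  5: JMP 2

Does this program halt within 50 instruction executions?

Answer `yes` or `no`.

Step 1: PC=0 exec 'ADD B, D'. After: A=0 B=0 C=0 D=0 ZF=1 PC=1
Step 2: PC=1 exec 'MOV C, -4'. After: A=0 B=0 C=-4 D=0 ZF=1 PC=2
Step 3: PC=2 exec 'ADD D, A'. After: A=0 B=0 C=-4 D=0 ZF=1 PC=3
Step 4: PC=3 exec 'MUL A, 1'. After: A=0 B=0 C=-4 D=0 ZF=1 PC=4
Step 5: PC=4 exec 'MOV D, B'. After: A=0 B=0 C=-4 D=0 ZF=1 PC=5
Step 6: PC=5 exec 'JMP 2'. After: A=0 B=0 C=-4 D=0 ZF=1 PC=2
State after step 6 equals state after step 2: the program is in a cycle of length 4 and will never halt.

Answer: no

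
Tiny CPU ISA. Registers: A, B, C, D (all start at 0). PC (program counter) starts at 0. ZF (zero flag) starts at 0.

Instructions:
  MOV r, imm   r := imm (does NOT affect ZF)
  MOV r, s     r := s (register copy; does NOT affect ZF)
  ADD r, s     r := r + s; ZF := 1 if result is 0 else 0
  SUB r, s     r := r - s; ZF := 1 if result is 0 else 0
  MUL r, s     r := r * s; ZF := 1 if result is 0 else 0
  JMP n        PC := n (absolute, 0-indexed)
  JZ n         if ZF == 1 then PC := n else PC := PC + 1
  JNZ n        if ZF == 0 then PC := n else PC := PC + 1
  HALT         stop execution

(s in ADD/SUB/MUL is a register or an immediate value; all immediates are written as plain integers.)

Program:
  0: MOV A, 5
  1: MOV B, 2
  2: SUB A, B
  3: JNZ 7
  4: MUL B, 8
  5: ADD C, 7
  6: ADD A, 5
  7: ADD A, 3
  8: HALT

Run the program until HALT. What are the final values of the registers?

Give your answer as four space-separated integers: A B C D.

Answer: 6 2 0 0

Derivation:
Step 1: PC=0 exec 'MOV A, 5'. After: A=5 B=0 C=0 D=0 ZF=0 PC=1
Step 2: PC=1 exec 'MOV B, 2'. After: A=5 B=2 C=0 D=0 ZF=0 PC=2
Step 3: PC=2 exec 'SUB A, B'. After: A=3 B=2 C=0 D=0 ZF=0 PC=3
Step 4: PC=3 exec 'JNZ 7'. After: A=3 B=2 C=0 D=0 ZF=0 PC=7
Step 5: PC=7 exec 'ADD A, 3'. After: A=6 B=2 C=0 D=0 ZF=0 PC=8
Step 6: PC=8 exec 'HALT'. After: A=6 B=2 C=0 D=0 ZF=0 PC=8 HALTED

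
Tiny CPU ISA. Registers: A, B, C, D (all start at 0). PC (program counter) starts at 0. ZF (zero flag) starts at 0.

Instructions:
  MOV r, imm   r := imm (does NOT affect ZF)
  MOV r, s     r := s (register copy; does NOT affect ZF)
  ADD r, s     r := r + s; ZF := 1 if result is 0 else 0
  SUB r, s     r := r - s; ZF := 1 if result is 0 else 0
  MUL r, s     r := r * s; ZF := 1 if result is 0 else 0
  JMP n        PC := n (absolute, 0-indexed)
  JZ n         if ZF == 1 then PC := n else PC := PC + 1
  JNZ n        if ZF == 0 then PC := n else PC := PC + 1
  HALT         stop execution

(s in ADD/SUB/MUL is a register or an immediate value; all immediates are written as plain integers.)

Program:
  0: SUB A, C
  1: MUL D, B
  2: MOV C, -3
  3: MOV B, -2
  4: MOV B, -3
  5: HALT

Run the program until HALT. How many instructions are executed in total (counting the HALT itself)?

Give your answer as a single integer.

Step 1: PC=0 exec 'SUB A, C'. After: A=0 B=0 C=0 D=0 ZF=1 PC=1
Step 2: PC=1 exec 'MUL D, B'. After: A=0 B=0 C=0 D=0 ZF=1 PC=2
Step 3: PC=2 exec 'MOV C, -3'. After: A=0 B=0 C=-3 D=0 ZF=1 PC=3
Step 4: PC=3 exec 'MOV B, -2'. After: A=0 B=-2 C=-3 D=0 ZF=1 PC=4
Step 5: PC=4 exec 'MOV B, -3'. After: A=0 B=-3 C=-3 D=0 ZF=1 PC=5
Step 6: PC=5 exec 'HALT'. After: A=0 B=-3 C=-3 D=0 ZF=1 PC=5 HALTED
Total instructions executed: 6

Answer: 6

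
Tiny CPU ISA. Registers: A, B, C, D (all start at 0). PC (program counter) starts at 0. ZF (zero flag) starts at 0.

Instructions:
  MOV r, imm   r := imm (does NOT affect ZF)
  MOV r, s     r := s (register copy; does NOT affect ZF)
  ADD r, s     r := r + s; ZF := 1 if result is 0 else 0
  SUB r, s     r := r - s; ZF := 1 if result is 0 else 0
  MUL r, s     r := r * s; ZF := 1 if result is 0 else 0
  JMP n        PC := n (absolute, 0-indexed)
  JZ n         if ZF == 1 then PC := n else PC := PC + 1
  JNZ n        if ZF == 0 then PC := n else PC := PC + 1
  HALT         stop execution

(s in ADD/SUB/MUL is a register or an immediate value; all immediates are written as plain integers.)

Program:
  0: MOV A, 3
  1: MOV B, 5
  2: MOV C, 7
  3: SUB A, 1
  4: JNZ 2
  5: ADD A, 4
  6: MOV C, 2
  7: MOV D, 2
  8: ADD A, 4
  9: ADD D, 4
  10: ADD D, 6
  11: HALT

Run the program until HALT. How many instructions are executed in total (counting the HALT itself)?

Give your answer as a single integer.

Answer: 18

Derivation:
Step 1: PC=0 exec 'MOV A, 3'. After: A=3 B=0 C=0 D=0 ZF=0 PC=1
Step 2: PC=1 exec 'MOV B, 5'. After: A=3 B=5 C=0 D=0 ZF=0 PC=2
Step 3: PC=2 exec 'MOV C, 7'. After: A=3 B=5 C=7 D=0 ZF=0 PC=3
Step 4: PC=3 exec 'SUB A, 1'. After: A=2 B=5 C=7 D=0 ZF=0 PC=4
Step 5: PC=4 exec 'JNZ 2'. After: A=2 B=5 C=7 D=0 ZF=0 PC=2
Step 6: PC=2 exec 'MOV C, 7'. After: A=2 B=5 C=7 D=0 ZF=0 PC=3
Step 7: PC=3 exec 'SUB A, 1'. After: A=1 B=5 C=7 D=0 ZF=0 PC=4
Step 8: PC=4 exec 'JNZ 2'. After: A=1 B=5 C=7 D=0 ZF=0 PC=2
Step 9: PC=2 exec 'MOV C, 7'. After: A=1 B=5 C=7 D=0 ZF=0 PC=3
Step 10: PC=3 exec 'SUB A, 1'. After: A=0 B=5 C=7 D=0 ZF=1 PC=4
Step 11: PC=4 exec 'JNZ 2'. After: A=0 B=5 C=7 D=0 ZF=1 PC=5
Step 12: PC=5 exec 'ADD A, 4'. After: A=4 B=5 C=7 D=0 ZF=0 PC=6
Step 13: PC=6 exec 'MOV C, 2'. After: A=4 B=5 C=2 D=0 ZF=0 PC=7
Step 14: PC=7 exec 'MOV D, 2'. After: A=4 B=5 C=2 D=2 ZF=0 PC=8
Step 15: PC=8 exec 'ADD A, 4'. After: A=8 B=5 C=2 D=2 ZF=0 PC=9
Step 16: PC=9 exec 'ADD D, 4'. After: A=8 B=5 C=2 D=6 ZF=0 PC=10
Step 17: PC=10 exec 'ADD D, 6'. After: A=8 B=5 C=2 D=12 ZF=0 PC=11
Step 18: PC=11 exec 'HALT'. After: A=8 B=5 C=2 D=12 ZF=0 PC=11 HALTED
Total instructions executed: 18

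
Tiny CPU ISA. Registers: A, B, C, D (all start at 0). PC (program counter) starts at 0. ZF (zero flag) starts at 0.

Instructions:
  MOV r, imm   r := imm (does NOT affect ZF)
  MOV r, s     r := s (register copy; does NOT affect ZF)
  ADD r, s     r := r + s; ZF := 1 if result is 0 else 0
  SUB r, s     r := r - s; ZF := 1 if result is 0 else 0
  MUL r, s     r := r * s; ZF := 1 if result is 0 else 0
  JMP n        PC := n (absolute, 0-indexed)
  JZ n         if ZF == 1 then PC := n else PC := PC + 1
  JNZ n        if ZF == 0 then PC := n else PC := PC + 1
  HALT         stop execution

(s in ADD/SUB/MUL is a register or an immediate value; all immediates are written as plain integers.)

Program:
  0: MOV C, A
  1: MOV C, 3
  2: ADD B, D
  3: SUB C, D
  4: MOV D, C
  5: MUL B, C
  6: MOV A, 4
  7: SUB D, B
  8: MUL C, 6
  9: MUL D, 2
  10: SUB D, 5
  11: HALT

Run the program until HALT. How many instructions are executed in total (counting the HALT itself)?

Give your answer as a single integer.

Step 1: PC=0 exec 'MOV C, A'. After: A=0 B=0 C=0 D=0 ZF=0 PC=1
Step 2: PC=1 exec 'MOV C, 3'. After: A=0 B=0 C=3 D=0 ZF=0 PC=2
Step 3: PC=2 exec 'ADD B, D'. After: A=0 B=0 C=3 D=0 ZF=1 PC=3
Step 4: PC=3 exec 'SUB C, D'. After: A=0 B=0 C=3 D=0 ZF=0 PC=4
Step 5: PC=4 exec 'MOV D, C'. After: A=0 B=0 C=3 D=3 ZF=0 PC=5
Step 6: PC=5 exec 'MUL B, C'. After: A=0 B=0 C=3 D=3 ZF=1 PC=6
Step 7: PC=6 exec 'MOV A, 4'. After: A=4 B=0 C=3 D=3 ZF=1 PC=7
Step 8: PC=7 exec 'SUB D, B'. After: A=4 B=0 C=3 D=3 ZF=0 PC=8
Step 9: PC=8 exec 'MUL C, 6'. After: A=4 B=0 C=18 D=3 ZF=0 PC=9
Step 10: PC=9 exec 'MUL D, 2'. After: A=4 B=0 C=18 D=6 ZF=0 PC=10
Step 11: PC=10 exec 'SUB D, 5'. After: A=4 B=0 C=18 D=1 ZF=0 PC=11
Step 12: PC=11 exec 'HALT'. After: A=4 B=0 C=18 D=1 ZF=0 PC=11 HALTED
Total instructions executed: 12

Answer: 12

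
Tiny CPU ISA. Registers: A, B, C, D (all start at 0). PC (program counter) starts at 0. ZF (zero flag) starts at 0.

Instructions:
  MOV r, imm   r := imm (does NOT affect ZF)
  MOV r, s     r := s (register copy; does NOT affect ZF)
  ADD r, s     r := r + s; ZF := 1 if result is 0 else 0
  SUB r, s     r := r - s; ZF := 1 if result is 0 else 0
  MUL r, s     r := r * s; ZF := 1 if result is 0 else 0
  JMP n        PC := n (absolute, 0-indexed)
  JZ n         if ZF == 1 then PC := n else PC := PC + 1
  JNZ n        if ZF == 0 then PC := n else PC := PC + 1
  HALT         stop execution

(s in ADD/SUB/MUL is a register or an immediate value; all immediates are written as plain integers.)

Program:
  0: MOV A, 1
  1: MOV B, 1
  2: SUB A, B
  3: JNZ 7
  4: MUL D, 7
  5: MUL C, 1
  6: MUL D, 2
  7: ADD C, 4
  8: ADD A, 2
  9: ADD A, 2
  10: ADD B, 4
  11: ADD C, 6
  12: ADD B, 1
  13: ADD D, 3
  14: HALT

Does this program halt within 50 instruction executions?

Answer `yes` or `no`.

Answer: yes

Derivation:
Step 1: PC=0 exec 'MOV A, 1'. After: A=1 B=0 C=0 D=0 ZF=0 PC=1
Step 2: PC=1 exec 'MOV B, 1'. After: A=1 B=1 C=0 D=0 ZF=0 PC=2
Step 3: PC=2 exec 'SUB A, B'. After: A=0 B=1 C=0 D=0 ZF=1 PC=3
Step 4: PC=3 exec 'JNZ 7'. After: A=0 B=1 C=0 D=0 ZF=1 PC=4
Step 5: PC=4 exec 'MUL D, 7'. After: A=0 B=1 C=0 D=0 ZF=1 PC=5
Step 6: PC=5 exec 'MUL C, 1'. After: A=0 B=1 C=0 D=0 ZF=1 PC=6
Step 7: PC=6 exec 'MUL D, 2'. After: A=0 B=1 C=0 D=0 ZF=1 PC=7
Step 8: PC=7 exec 'ADD C, 4'. After: A=0 B=1 C=4 D=0 ZF=0 PC=8
Step 9: PC=8 exec 'ADD A, 2'. After: A=2 B=1 C=4 D=0 ZF=0 PC=9
Step 10: PC=9 exec 'ADD A, 2'. After: A=4 B=1 C=4 D=0 ZF=0 PC=10
Step 11: PC=10 exec 'ADD B, 4'. After: A=4 B=5 C=4 D=0 ZF=0 PC=11
Step 12: PC=11 exec 'ADD C, 6'. After: A=4 B=5 C=10 D=0 ZF=0 PC=12
Step 13: PC=12 exec 'ADD B, 1'. After: A=4 B=6 C=10 D=0 ZF=0 PC=13
Step 14: PC=13 exec 'ADD D, 3'. After: A=4 B=6 C=10 D=3 ZF=0 PC=14
Step 15: PC=14 exec 'HALT'. After: A=4 B=6 C=10 D=3 ZF=0 PC=14 HALTED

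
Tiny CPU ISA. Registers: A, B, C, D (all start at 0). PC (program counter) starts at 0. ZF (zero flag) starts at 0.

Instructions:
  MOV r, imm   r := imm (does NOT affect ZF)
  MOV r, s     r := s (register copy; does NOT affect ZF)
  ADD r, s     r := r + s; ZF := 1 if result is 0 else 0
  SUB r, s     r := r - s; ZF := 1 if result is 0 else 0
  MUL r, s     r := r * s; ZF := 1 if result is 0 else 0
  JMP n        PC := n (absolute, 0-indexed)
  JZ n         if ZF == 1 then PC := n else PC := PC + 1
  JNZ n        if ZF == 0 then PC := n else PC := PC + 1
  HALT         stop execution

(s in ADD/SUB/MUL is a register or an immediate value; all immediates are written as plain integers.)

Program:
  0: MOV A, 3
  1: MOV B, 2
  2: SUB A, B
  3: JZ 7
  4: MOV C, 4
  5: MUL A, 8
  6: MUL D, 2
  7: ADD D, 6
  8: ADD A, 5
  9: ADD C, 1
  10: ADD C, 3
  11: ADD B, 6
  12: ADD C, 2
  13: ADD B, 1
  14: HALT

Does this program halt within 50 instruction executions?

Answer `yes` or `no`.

Step 1: PC=0 exec 'MOV A, 3'. After: A=3 B=0 C=0 D=0 ZF=0 PC=1
Step 2: PC=1 exec 'MOV B, 2'. After: A=3 B=2 C=0 D=0 ZF=0 PC=2
Step 3: PC=2 exec 'SUB A, B'. After: A=1 B=2 C=0 D=0 ZF=0 PC=3
Step 4: PC=3 exec 'JZ 7'. After: A=1 B=2 C=0 D=0 ZF=0 PC=4
Step 5: PC=4 exec 'MOV C, 4'. After: A=1 B=2 C=4 D=0 ZF=0 PC=5
Step 6: PC=5 exec 'MUL A, 8'. After: A=8 B=2 C=4 D=0 ZF=0 PC=6
Step 7: PC=6 exec 'MUL D, 2'. After: A=8 B=2 C=4 D=0 ZF=1 PC=7
Step 8: PC=7 exec 'ADD D, 6'. After: A=8 B=2 C=4 D=6 ZF=0 PC=8
Step 9: PC=8 exec 'ADD A, 5'. After: A=13 B=2 C=4 D=6 ZF=0 PC=9
Step 10: PC=9 exec 'ADD C, 1'. After: A=13 B=2 C=5 D=6 ZF=0 PC=10
Step 11: PC=10 exec 'ADD C, 3'. After: A=13 B=2 C=8 D=6 ZF=0 PC=11
Step 12: PC=11 exec 'ADD B, 6'. After: A=13 B=8 C=8 D=6 ZF=0 PC=12
Step 13: PC=12 exec 'ADD C, 2'. After: A=13 B=8 C=10 D=6 ZF=0 PC=13
Step 14: PC=13 exec 'ADD B, 1'. After: A=13 B=9 C=10 D=6 ZF=0 PC=14
Step 15: PC=14 exec 'HALT'. After: A=13 B=9 C=10 D=6 ZF=0 PC=14 HALTED

Answer: yes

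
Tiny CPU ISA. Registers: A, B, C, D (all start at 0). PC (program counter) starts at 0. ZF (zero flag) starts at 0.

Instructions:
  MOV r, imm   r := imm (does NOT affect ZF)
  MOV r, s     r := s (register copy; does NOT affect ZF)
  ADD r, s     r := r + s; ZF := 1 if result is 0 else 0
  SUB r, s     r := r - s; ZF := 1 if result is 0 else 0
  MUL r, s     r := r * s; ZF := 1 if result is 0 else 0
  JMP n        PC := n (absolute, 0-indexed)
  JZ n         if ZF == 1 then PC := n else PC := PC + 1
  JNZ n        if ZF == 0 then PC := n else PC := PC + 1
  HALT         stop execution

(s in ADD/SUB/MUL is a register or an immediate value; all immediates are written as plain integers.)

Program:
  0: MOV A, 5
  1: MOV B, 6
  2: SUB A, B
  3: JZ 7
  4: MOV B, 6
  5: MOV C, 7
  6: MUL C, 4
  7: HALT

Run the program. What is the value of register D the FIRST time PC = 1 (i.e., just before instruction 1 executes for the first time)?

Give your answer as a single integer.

Step 1: PC=0 exec 'MOV A, 5'. After: A=5 B=0 C=0 D=0 ZF=0 PC=1
First time PC=1: D=0

0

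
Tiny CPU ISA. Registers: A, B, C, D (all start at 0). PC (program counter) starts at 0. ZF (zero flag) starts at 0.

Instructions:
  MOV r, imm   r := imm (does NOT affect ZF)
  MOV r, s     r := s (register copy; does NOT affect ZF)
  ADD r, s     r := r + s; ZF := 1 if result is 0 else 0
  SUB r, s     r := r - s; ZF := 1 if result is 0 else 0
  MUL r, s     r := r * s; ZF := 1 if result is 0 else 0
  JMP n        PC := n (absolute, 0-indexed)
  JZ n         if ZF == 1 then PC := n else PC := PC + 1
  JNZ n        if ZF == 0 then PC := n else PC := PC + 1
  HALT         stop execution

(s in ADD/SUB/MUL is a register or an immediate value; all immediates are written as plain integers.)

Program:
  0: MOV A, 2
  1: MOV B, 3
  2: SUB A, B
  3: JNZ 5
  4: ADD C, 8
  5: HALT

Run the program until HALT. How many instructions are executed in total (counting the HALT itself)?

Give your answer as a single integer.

Step 1: PC=0 exec 'MOV A, 2'. After: A=2 B=0 C=0 D=0 ZF=0 PC=1
Step 2: PC=1 exec 'MOV B, 3'. After: A=2 B=3 C=0 D=0 ZF=0 PC=2
Step 3: PC=2 exec 'SUB A, B'. After: A=-1 B=3 C=0 D=0 ZF=0 PC=3
Step 4: PC=3 exec 'JNZ 5'. After: A=-1 B=3 C=0 D=0 ZF=0 PC=5
Step 5: PC=5 exec 'HALT'. After: A=-1 B=3 C=0 D=0 ZF=0 PC=5 HALTED
Total instructions executed: 5

Answer: 5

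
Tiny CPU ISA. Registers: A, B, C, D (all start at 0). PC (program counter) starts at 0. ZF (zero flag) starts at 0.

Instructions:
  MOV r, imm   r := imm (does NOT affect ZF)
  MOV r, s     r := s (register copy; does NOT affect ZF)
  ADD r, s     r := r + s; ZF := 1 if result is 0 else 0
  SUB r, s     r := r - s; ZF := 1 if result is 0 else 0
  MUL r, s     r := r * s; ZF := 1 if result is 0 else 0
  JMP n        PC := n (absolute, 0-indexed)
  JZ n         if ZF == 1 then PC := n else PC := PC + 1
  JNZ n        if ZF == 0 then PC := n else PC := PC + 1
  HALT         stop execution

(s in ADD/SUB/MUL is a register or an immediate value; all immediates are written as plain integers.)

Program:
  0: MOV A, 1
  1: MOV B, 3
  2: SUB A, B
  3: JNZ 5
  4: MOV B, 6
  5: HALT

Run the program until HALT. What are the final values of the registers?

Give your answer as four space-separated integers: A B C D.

Answer: -2 3 0 0

Derivation:
Step 1: PC=0 exec 'MOV A, 1'. After: A=1 B=0 C=0 D=0 ZF=0 PC=1
Step 2: PC=1 exec 'MOV B, 3'. After: A=1 B=3 C=0 D=0 ZF=0 PC=2
Step 3: PC=2 exec 'SUB A, B'. After: A=-2 B=3 C=0 D=0 ZF=0 PC=3
Step 4: PC=3 exec 'JNZ 5'. After: A=-2 B=3 C=0 D=0 ZF=0 PC=5
Step 5: PC=5 exec 'HALT'. After: A=-2 B=3 C=0 D=0 ZF=0 PC=5 HALTED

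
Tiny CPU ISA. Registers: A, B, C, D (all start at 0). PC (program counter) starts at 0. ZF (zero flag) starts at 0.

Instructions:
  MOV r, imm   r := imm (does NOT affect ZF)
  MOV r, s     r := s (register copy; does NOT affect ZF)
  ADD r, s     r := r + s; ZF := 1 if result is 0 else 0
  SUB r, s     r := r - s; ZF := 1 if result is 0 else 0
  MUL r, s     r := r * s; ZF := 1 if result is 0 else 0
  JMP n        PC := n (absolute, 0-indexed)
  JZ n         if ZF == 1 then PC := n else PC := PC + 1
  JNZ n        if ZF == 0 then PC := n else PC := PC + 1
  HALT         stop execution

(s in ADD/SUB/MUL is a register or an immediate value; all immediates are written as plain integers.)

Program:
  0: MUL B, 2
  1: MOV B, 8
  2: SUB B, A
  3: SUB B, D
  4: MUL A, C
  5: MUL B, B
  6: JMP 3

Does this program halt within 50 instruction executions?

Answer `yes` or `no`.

Answer: no

Derivation:
Step 1: PC=0 exec 'MUL B, 2'. After: A=0 B=0 C=0 D=0 ZF=1 PC=1
Step 2: PC=1 exec 'MOV B, 8'. After: A=0 B=8 C=0 D=0 ZF=1 PC=2
Step 3: PC=2 exec 'SUB B, A'. After: A=0 B=8 C=0 D=0 ZF=0 PC=3
Step 4: PC=3 exec 'SUB B, D'. After: A=0 B=8 C=0 D=0 ZF=0 PC=4
Step 5: PC=4 exec 'MUL A, C'. After: A=0 B=8 C=0 D=0 ZF=1 PC=5
Step 6: PC=5 exec 'MUL B, B'. After: A=0 B=64 C=0 D=0 ZF=0 PC=6
Step 7: PC=6 exec 'JMP 3'. After: A=0 B=64 C=0 D=0 ZF=0 PC=3
Step 8: PC=3 exec 'SUB B, D'. After: A=0 B=64 C=0 D=0 ZF=0 PC=4
Step 9: PC=4 exec 'MUL A, C'. After: A=0 B=64 C=0 D=0 ZF=1 PC=5
Step 10: PC=5 exec 'MUL B, B'. After: A=0 B=4096 C=0 D=0 ZF=0 PC=6
Step 11: PC=6 exec 'JMP 3'. After: A=0 B=4096 C=0 D=0 ZF=0 PC=3
Step 12: PC=3 exec 'SUB B, D'. After: A=0 B=4096 C=0 D=0 ZF=0 PC=4
Step 13: PC=4 exec 'MUL A, C'. After: A=0 B=4096 C=0 D=0 ZF=1 PC=5
Step 14: PC=5 exec 'MUL B, B'. After: A=0 B=16777216 C=0 D=0 ZF=0 PC=6
Step 15: PC=6 exec 'JMP 3'. After: A=0 B=16777216 C=0 D=0 ZF=0 PC=3
After 50 steps: not halted. PC revisits the same instructions with no path to HALT; will never halt.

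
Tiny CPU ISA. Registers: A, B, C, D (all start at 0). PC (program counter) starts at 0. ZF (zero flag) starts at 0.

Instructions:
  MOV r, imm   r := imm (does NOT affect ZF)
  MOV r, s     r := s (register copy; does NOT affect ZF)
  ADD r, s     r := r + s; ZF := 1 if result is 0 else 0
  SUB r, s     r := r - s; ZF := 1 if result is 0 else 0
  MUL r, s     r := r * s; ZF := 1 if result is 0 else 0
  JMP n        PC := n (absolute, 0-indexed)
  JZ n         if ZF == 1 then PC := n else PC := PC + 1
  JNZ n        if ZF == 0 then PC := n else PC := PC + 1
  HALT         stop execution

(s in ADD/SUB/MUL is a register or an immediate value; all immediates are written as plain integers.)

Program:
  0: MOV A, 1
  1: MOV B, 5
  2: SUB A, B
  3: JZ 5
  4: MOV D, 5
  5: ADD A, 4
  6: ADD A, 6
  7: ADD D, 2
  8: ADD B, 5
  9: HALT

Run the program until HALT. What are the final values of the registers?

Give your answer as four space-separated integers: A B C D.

Step 1: PC=0 exec 'MOV A, 1'. After: A=1 B=0 C=0 D=0 ZF=0 PC=1
Step 2: PC=1 exec 'MOV B, 5'. After: A=1 B=5 C=0 D=0 ZF=0 PC=2
Step 3: PC=2 exec 'SUB A, B'. After: A=-4 B=5 C=0 D=0 ZF=0 PC=3
Step 4: PC=3 exec 'JZ 5'. After: A=-4 B=5 C=0 D=0 ZF=0 PC=4
Step 5: PC=4 exec 'MOV D, 5'. After: A=-4 B=5 C=0 D=5 ZF=0 PC=5
Step 6: PC=5 exec 'ADD A, 4'. After: A=0 B=5 C=0 D=5 ZF=1 PC=6
Step 7: PC=6 exec 'ADD A, 6'. After: A=6 B=5 C=0 D=5 ZF=0 PC=7
Step 8: PC=7 exec 'ADD D, 2'. After: A=6 B=5 C=0 D=7 ZF=0 PC=8
Step 9: PC=8 exec 'ADD B, 5'. After: A=6 B=10 C=0 D=7 ZF=0 PC=9
Step 10: PC=9 exec 'HALT'. After: A=6 B=10 C=0 D=7 ZF=0 PC=9 HALTED

Answer: 6 10 0 7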